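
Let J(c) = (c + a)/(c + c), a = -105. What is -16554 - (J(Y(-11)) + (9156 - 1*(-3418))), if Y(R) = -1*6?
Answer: -116549/4 ≈ -29137.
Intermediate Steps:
Y(R) = -6
J(c) = (-105 + c)/(2*c) (J(c) = (c - 105)/(c + c) = (-105 + c)/((2*c)) = (-105 + c)*(1/(2*c)) = (-105 + c)/(2*c))
-16554 - (J(Y(-11)) + (9156 - 1*(-3418))) = -16554 - ((1/2)*(-105 - 6)/(-6) + (9156 - 1*(-3418))) = -16554 - ((1/2)*(-1/6)*(-111) + (9156 + 3418)) = -16554 - (37/4 + 12574) = -16554 - 1*50333/4 = -16554 - 50333/4 = -116549/4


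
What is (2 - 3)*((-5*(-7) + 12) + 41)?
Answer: -88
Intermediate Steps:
(2 - 3)*((-5*(-7) + 12) + 41) = -((35 + 12) + 41) = -(47 + 41) = -1*88 = -88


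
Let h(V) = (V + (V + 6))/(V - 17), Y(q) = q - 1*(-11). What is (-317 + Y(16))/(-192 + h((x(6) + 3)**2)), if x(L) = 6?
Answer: 464/303 ≈ 1.5314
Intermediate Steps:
Y(q) = 11 + q (Y(q) = q + 11 = 11 + q)
h(V) = (6 + 2*V)/(-17 + V) (h(V) = (V + (6 + V))/(-17 + V) = (6 + 2*V)/(-17 + V))
(-317 + Y(16))/(-192 + h((x(6) + 3)**2)) = (-317 + (11 + 16))/(-192 + 2*(3 + (6 + 3)**2)/(-17 + (6 + 3)**2)) = (-317 + 27)/(-192 + 2*(3 + 9**2)/(-17 + 9**2)) = -290/(-192 + 2*(3 + 81)/(-17 + 81)) = -290/(-192 + 2*84/64) = -290/(-192 + 2*(1/64)*84) = -290/(-192 + 21/8) = -290/(-1515/8) = -290*(-8/1515) = 464/303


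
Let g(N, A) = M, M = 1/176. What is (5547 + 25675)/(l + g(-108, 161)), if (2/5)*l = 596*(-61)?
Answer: -5495072/15996639 ≈ -0.34351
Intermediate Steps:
M = 1/176 ≈ 0.0056818
g(N, A) = 1/176
l = -90890 (l = 5*(596*(-61))/2 = (5/2)*(-36356) = -90890)
(5547 + 25675)/(l + g(-108, 161)) = (5547 + 25675)/(-90890 + 1/176) = 31222/(-15996639/176) = 31222*(-176/15996639) = -5495072/15996639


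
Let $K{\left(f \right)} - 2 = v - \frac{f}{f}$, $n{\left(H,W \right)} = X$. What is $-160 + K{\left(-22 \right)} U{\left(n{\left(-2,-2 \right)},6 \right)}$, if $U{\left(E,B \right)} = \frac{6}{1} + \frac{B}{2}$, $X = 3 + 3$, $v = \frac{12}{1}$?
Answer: $-43$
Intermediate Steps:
$v = 12$ ($v = 12 \cdot 1 = 12$)
$X = 6$
$n{\left(H,W \right)} = 6$
$U{\left(E,B \right)} = 6 + \frac{B}{2}$ ($U{\left(E,B \right)} = 6 \cdot 1 + B \frac{1}{2} = 6 + \frac{B}{2}$)
$K{\left(f \right)} = 13$ ($K{\left(f \right)} = 2 + \left(12 - \frac{f}{f}\right) = 2 + \left(12 - 1\right) = 2 + 11 = 13$)
$-160 + K{\left(-22 \right)} U{\left(n{\left(-2,-2 \right)},6 \right)} = -160 + 13 \left(6 + \frac{1}{2} \cdot 6\right) = -160 + 13 \left(6 + 3\right) = -160 + 13 \cdot 9 = -160 + 117 = -43$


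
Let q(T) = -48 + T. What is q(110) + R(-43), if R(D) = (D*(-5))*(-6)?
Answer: -1228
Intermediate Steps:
R(D) = 30*D (R(D) = -5*D*(-6) = 30*D)
q(110) + R(-43) = (-48 + 110) + 30*(-43) = 62 - 1290 = -1228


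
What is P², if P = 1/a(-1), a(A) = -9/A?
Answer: 1/81 ≈ 0.012346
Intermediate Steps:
P = ⅑ (P = 1/(-9/(-1)) = 1/(-9*(-1)) = 1/9 = ⅑ ≈ 0.11111)
P² = (⅑)² = 1/81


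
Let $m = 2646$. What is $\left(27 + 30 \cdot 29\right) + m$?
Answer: $3543$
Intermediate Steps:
$\left(27 + 30 \cdot 29\right) + m = \left(27 + 30 \cdot 29\right) + 2646 = \left(27 + 870\right) + 2646 = 897 + 2646 = 3543$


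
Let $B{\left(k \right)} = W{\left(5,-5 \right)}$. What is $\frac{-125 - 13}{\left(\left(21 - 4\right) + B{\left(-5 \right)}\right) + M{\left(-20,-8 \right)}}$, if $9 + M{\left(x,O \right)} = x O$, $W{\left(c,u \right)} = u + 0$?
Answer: $- \frac{138}{163} \approx -0.84663$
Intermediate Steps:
$W{\left(c,u \right)} = u$
$B{\left(k \right)} = -5$
$M{\left(x,O \right)} = -9 + O x$ ($M{\left(x,O \right)} = -9 + x O = -9 + O x$)
$\frac{-125 - 13}{\left(\left(21 - 4\right) + B{\left(-5 \right)}\right) + M{\left(-20,-8 \right)}} = \frac{-125 - 13}{\left(\left(21 - 4\right) - 5\right) - -151} = - \frac{138}{\left(17 - 5\right) + \left(-9 + 160\right)} = - \frac{138}{12 + 151} = - \frac{138}{163}$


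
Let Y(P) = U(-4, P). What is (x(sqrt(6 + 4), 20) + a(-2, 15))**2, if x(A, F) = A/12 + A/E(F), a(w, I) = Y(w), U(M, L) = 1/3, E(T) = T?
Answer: 13/45 + 4*sqrt(10)/45 ≈ 0.56998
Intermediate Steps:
U(M, L) = 1/3
Y(P) = 1/3
a(w, I) = 1/3
x(A, F) = A/12 + A/F
(x(sqrt(6 + 4), 20) + a(-2, 15))**2 = ((sqrt(6 + 4)/12 + sqrt(6 + 4)/20) + 1/3)**2 = ((sqrt(10)/12 + sqrt(10)*(1/20)) + 1/3)**2 = ((sqrt(10)/12 + sqrt(10)/20) + 1/3)**2 = (2*sqrt(10)/15 + 1/3)**2 = (1/3 + 2*sqrt(10)/15)**2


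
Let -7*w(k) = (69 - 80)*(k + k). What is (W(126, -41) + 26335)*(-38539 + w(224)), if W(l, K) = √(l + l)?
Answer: -996384725 - 227010*√7 ≈ -9.9698e+8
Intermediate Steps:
w(k) = 22*k/7 (w(k) = -(69 - 80)*(k + k)/7 = -(-11)*2*k/7 = -(-22)*k/7 = 22*k/7)
W(l, K) = √2*√l (W(l, K) = √(2*l) = √2*√l)
(W(126, -41) + 26335)*(-38539 + w(224)) = (√2*√126 + 26335)*(-38539 + (22/7)*224) = (√2*(3*√14) + 26335)*(-38539 + 704) = (6*√7 + 26335)*(-37835) = (26335 + 6*√7)*(-37835) = -996384725 - 227010*√7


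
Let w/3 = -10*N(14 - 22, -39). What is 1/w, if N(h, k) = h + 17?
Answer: -1/270 ≈ -0.0037037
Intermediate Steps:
N(h, k) = 17 + h
w = -270 (w = 3*(-10*(17 + (14 - 22))) = 3*(-10*(17 - 8)) = 3*(-10*9) = 3*(-90) = -270)
1/w = 1/(-270) = -1/270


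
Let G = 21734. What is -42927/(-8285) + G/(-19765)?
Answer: 133677193/32750605 ≈ 4.0817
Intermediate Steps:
-42927/(-8285) + G/(-19765) = -42927/(-8285) + 21734/(-19765) = -42927*(-1/8285) + 21734*(-1/19765) = 42927/8285 - 21734/19765 = 133677193/32750605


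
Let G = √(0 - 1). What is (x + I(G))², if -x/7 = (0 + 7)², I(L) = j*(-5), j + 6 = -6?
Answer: 80089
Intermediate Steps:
j = -12 (j = -6 - 6 = -12)
G = I (G = √(-1) = I ≈ 1.0*I)
I(L) = 60 (I(L) = -12*(-5) = 60)
x = -343 (x = -7*(0 + 7)² = -7*7² = -7*49 = -343)
(x + I(G))² = (-343 + 60)² = (-283)² = 80089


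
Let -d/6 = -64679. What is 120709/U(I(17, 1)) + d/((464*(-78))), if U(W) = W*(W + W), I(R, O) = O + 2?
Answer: 363476233/54288 ≈ 6695.3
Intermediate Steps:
d = 388074 (d = -6*(-64679) = 388074)
I(R, O) = 2 + O
U(W) = 2*W² (U(W) = W*(2*W) = 2*W²)
120709/U(I(17, 1)) + d/((464*(-78))) = 120709/((2*(2 + 1)²)) + 388074/((464*(-78))) = 120709/((2*3²)) + 388074/(-36192) = 120709/((2*9)) + 388074*(-1/36192) = 120709/18 - 64679/6032 = 363476233/54288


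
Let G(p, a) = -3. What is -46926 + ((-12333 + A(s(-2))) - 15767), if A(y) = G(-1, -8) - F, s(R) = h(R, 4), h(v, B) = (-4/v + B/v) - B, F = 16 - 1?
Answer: -75044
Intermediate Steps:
F = 15
h(v, B) = -B - 4/v + B/v
s(R) = -4 (s(R) = (-4 + 4 - 1*4*R)/R = (-4 + 4 - 4*R)/R = (-4*R)/R = -4)
A(y) = -18 (A(y) = -3 - 1*15 = -3 - 15 = -18)
-46926 + ((-12333 + A(s(-2))) - 15767) = -46926 + ((-12333 - 18) - 15767) = -46926 + (-12351 - 15767) = -46926 - 28118 = -75044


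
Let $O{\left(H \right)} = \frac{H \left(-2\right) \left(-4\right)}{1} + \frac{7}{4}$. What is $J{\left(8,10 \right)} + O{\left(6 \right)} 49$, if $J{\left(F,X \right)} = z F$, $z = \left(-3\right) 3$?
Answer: $\frac{9463}{4} \approx 2365.8$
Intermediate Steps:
$z = -9$
$J{\left(F,X \right)} = - 9 F$
$O{\left(H \right)} = \frac{7}{4} + 8 H$ ($O{\left(H \right)} = - 2 H \left(-4\right) 1 + 7 \cdot \frac{1}{4} = 8 H 1 + \frac{7}{4} = 8 H + \frac{7}{4} = \frac{7}{4} + 8 H$)
$J{\left(8,10 \right)} + O{\left(6 \right)} 49 = \left(-9\right) 8 + \left(\frac{7}{4} + 8 \cdot 6\right) 49 = -72 + \left(\frac{7}{4} + 48\right) 49 = -72 + \frac{199}{4} \cdot 49 = -72 + \frac{9751}{4} = \frac{9463}{4}$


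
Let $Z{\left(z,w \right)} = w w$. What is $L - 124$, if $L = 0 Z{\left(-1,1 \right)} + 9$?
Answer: $-115$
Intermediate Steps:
$Z{\left(z,w \right)} = w^{2}$
$L = 9$ ($L = 0 \cdot 1^{2} + 9 = 0 \cdot 1 + 9 = 0 + 9 = 9$)
$L - 124 = 9 - 124 = -115$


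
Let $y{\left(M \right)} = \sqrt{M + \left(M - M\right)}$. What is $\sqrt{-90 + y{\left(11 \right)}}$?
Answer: $\sqrt{-90 + \sqrt{11}} \approx 9.3104 i$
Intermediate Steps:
$y{\left(M \right)} = \sqrt{M}$ ($y{\left(M \right)} = \sqrt{M + 0} = \sqrt{M}$)
$\sqrt{-90 + y{\left(11 \right)}} = \sqrt{-90 + \sqrt{11}}$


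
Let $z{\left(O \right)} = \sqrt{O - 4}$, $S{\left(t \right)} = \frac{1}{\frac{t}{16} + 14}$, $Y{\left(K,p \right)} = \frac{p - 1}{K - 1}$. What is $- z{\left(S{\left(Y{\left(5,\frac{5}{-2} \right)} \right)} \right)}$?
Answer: $- \frac{2 i \sqrt{3129105}}{1785} \approx - 1.982 i$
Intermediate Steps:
$Y{\left(K,p \right)} = \frac{-1 + p}{-1 + K}$
$S{\left(t \right)} = \frac{1}{14 + \frac{t}{16}}$ ($S{\left(t \right)} = \frac{1}{t \frac{1}{16} + 14} = \frac{1}{\frac{t}{16} + 14} = \frac{1}{14 + \frac{t}{16}}$)
$z{\left(O \right)} = \sqrt{-4 + O}$
$- z{\left(S{\left(Y{\left(5,\frac{5}{-2} \right)} \right)} \right)} = - \sqrt{-4 + \frac{16}{224 + \frac{-1 + \frac{5}{-2}}{-1 + 5}}} = - \sqrt{-4 + \frac{16}{224 + \frac{-1 + 5 \left(- \frac{1}{2}\right)}{4}}} = - \sqrt{-4 + \frac{16}{224 + \frac{-1 - \frac{5}{2}}{4}}} = - \sqrt{-4 + \frac{16}{224 + \frac{1}{4} \left(- \frac{7}{2}\right)}} = - \sqrt{-4 + \frac{16}{224 - \frac{7}{8}}} = - \sqrt{-4 + \frac{16}{\frac{1785}{8}}} = - \sqrt{-4 + 16 \cdot \frac{8}{1785}} = - \sqrt{-4 + \frac{128}{1785}} = - \sqrt{- \frac{7012}{1785}} = - \frac{2 i \sqrt{3129105}}{1785}$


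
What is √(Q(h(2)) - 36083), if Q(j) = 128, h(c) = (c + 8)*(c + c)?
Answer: 3*I*√3995 ≈ 189.62*I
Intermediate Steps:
h(c) = 2*c*(8 + c) (h(c) = (8 + c)*(2*c) = 2*c*(8 + c))
√(Q(h(2)) - 36083) = √(128 - 36083) = √(-35955) = 3*I*√3995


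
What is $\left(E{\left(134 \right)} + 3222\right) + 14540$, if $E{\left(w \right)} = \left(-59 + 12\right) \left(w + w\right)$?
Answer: $5166$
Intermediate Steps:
$E{\left(w \right)} = - 94 w$ ($E{\left(w \right)} = - 47 \cdot 2 w = - 94 w$)
$\left(E{\left(134 \right)} + 3222\right) + 14540 = \left(\left(-94\right) 134 + 3222\right) + 14540 = \left(-12596 + 3222\right) + 14540 = -9374 + 14540 = 5166$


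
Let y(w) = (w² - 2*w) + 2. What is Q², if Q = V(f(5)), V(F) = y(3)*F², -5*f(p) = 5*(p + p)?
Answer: 250000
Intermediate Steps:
f(p) = -2*p (f(p) = -(p + p) = -2*p)
y(w) = 2 + w² - 2*w
V(F) = 5*F² (V(F) = (2 + 3² - 2*3)*F² = (2 + 9 - 6)*F² = 5*F²)
Q = 500 (Q = 5*(-2*5)² = 5*(-10)² = 5*100 = 500)
Q² = 500² = 250000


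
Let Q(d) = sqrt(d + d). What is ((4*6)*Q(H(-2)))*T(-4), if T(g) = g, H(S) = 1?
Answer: -96*sqrt(2) ≈ -135.76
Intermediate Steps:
Q(d) = sqrt(2)*sqrt(d) (Q(d) = sqrt(2*d) = sqrt(2)*sqrt(d))
((4*6)*Q(H(-2)))*T(-4) = ((4*6)*(sqrt(2)*sqrt(1)))*(-4) = (24*(sqrt(2)*1))*(-4) = (24*sqrt(2))*(-4) = -96*sqrt(2)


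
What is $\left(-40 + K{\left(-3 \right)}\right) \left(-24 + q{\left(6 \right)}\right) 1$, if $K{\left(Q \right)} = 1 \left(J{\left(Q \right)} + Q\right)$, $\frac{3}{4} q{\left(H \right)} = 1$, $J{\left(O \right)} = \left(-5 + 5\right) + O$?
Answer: $\frac{3128}{3} \approx 1042.7$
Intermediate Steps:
$J{\left(O \right)} = O$ ($J{\left(O \right)} = 0 + O = O$)
$q{\left(H \right)} = \frac{4}{3}$ ($q{\left(H \right)} = \frac{4}{3} \cdot 1 = \frac{4}{3}$)
$K{\left(Q \right)} = 2 Q$ ($K{\left(Q \right)} = 1 \left(Q + Q\right) = 1 \cdot 2 Q = 2 Q$)
$\left(-40 + K{\left(-3 \right)}\right) \left(-24 + q{\left(6 \right)}\right) 1 = \left(-40 + 2 \left(-3\right)\right) \left(-24 + \frac{4}{3}\right) 1 = \left(-40 - 6\right) \left(- \frac{68}{3}\right) 1 = \left(-46\right) \left(- \frac{68}{3}\right) 1 = \frac{3128}{3} \cdot 1 = \frac{3128}{3}$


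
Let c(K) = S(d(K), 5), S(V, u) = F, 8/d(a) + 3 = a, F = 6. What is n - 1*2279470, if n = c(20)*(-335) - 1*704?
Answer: -2282184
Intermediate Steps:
d(a) = 8/(-3 + a)
S(V, u) = 6
c(K) = 6
n = -2714 (n = 6*(-335) - 1*704 = -2010 - 704 = -2714)
n - 1*2279470 = -2714 - 1*2279470 = -2714 - 2279470 = -2282184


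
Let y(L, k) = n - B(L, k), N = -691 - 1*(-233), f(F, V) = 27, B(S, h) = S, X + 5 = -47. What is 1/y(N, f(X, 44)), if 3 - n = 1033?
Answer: -1/572 ≈ -0.0017483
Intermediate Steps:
X = -52 (X = -5 - 47 = -52)
n = -1030 (n = 3 - 1*1033 = 3 - 1033 = -1030)
N = -458 (N = -691 + 233 = -458)
y(L, k) = -1030 - L
1/y(N, f(X, 44)) = 1/(-1030 - 1*(-458)) = 1/(-1030 + 458) = 1/(-572) = -1/572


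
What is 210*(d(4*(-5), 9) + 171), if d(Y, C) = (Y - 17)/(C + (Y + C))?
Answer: 39795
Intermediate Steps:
d(Y, C) = (-17 + Y)/(Y + 2*C) (d(Y, C) = (-17 + Y)/(C + (C + Y)) = (-17 + Y)/(Y + 2*C))
210*(d(4*(-5), 9) + 171) = 210*((-17 + 4*(-5))/(4*(-5) + 2*9) + 171) = 210*((-17 - 20)/(-20 + 18) + 171) = 210*(-37/(-2) + 171) = 210*(-½*(-37) + 171) = 210*(37/2 + 171) = 210*(379/2) = 39795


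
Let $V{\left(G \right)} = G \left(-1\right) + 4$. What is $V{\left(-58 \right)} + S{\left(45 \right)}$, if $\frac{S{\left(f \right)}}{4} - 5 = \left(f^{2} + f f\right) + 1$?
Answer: $16286$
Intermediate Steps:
$V{\left(G \right)} = 4 - G$ ($V{\left(G \right)} = - G + 4 = 4 - G$)
$S{\left(f \right)} = 24 + 8 f^{2}$ ($S{\left(f \right)} = 20 + 4 \left(\left(f^{2} + f f\right) + 1\right) = 20 + 4 \left(\left(f^{2} + f^{2}\right) + 1\right) = 20 + 4 \left(2 f^{2} + 1\right) = 20 + 4 \left(1 + 2 f^{2}\right) = 20 + \left(4 + 8 f^{2}\right) = 24 + 8 f^{2}$)
$V{\left(-58 \right)} + S{\left(45 \right)} = \left(4 - -58\right) + \left(24 + 8 \cdot 45^{2}\right) = \left(4 + 58\right) + \left(24 + 8 \cdot 2025\right) = 62 + \left(24 + 16200\right) = 62 + 16224 = 16286$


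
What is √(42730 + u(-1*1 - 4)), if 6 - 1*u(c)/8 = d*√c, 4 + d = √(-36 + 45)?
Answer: √(42778 + 8*I*√5) ≈ 206.83 + 0.0432*I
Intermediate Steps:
d = -1 (d = -4 + √(-36 + 45) = -4 + √9 = -4 + 3 = -1)
u(c) = 48 + 8*√c (u(c) = 48 - (-8)*√c = 48 + 8*√c)
√(42730 + u(-1*1 - 4)) = √(42730 + (48 + 8*√(-1*1 - 4))) = √(42730 + (48 + 8*√(-1 - 4))) = √(42730 + (48 + 8*√(-5))) = √(42730 + (48 + 8*(I*√5))) = √(42730 + (48 + 8*I*√5)) = √(42778 + 8*I*√5)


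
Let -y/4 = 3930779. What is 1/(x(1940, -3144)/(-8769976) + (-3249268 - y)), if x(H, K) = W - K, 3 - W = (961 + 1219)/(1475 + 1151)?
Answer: 11514978488/143636091378450903 ≈ 8.0168e-8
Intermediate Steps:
W = 2849/1313 (W = 3 - (961 + 1219)/(1475 + 1151) = 3 - 2180/2626 = 3 - 1*1090/1313 = 3 - 1090/1313 = 2849/1313 ≈ 2.1698)
x(H, K) = 2849/1313 - K
y = -15723116 (y = -4*3930779 = -15723116)
1/(x(1940, -3144)/(-8769976) + (-3249268 - y)) = 1/((2849/1313 - 1*(-3144))/(-8769976) + (-3249268 - 1*(-15723116))) = 1/((2849/1313 + 3144)*(-1/8769976) + (-3249268 + 15723116)) = 1/((4130921/1313)*(-1/8769976) + 12473848) = 1/(-4130921/11514978488 + 12473848) = 1/(143636091378450903/11514978488) = 11514978488/143636091378450903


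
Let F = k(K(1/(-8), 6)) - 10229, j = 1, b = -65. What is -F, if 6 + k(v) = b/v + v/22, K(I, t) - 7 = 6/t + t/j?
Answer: 1576807/154 ≈ 10239.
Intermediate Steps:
K(I, t) = 7 + t + 6/t (K(I, t) = 7 + (6/t + t/1) = 7 + (6/t + t*1) = 7 + (6/t + t) = 7 + (t + 6/t) = 7 + t + 6/t)
k(v) = -6 - 65/v + v/22 (k(v) = -6 + (-65/v + v/22) = -6 - 65/v + v/22)
F = -1576807/154 (F = (-6 - 65/(7 + 6 + 6/6) + (7 + 6 + 6/6)/22) - 10229 = (-6 - 65/(7 + 6 + 6*(⅙)) + (7 + 6 + 6*(⅙))/22) - 10229 = (-6 - 65/(7 + 6 + 1) + (7 + 6 + 1)/22) - 10229 = (-6 - 65/14 + (1/22)*14) - 10229 = (-6 - 65*1/14 + 7/11) - 10229 = (-6 - 65/14 + 7/11) - 10229 = -1541/154 - 10229 = -1576807/154 ≈ -10239.)
-F = -1*(-1576807/154) = 1576807/154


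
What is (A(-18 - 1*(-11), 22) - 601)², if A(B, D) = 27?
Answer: 329476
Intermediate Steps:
(A(-18 - 1*(-11), 22) - 601)² = (27 - 601)² = (-574)² = 329476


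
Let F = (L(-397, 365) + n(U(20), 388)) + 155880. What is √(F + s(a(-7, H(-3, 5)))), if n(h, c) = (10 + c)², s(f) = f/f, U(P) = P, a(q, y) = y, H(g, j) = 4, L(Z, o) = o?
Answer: 5*√12586 ≈ 560.94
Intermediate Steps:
s(f) = 1
F = 314649 (F = (365 + (10 + 388)²) + 155880 = (365 + 398²) + 155880 = (365 + 158404) + 155880 = 158769 + 155880 = 314649)
√(F + s(a(-7, H(-3, 5)))) = √(314649 + 1) = √314650 = 5*√12586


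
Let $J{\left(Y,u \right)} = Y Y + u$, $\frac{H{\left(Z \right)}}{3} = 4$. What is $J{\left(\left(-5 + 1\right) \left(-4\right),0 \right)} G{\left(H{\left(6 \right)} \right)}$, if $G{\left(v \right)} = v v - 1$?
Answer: $36608$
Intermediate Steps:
$H{\left(Z \right)} = 12$ ($H{\left(Z \right)} = 3 \cdot 4 = 12$)
$J{\left(Y,u \right)} = u + Y^{2}$ ($J{\left(Y,u \right)} = Y^{2} + u = u + Y^{2}$)
$G{\left(v \right)} = -1 + v^{2}$ ($G{\left(v \right)} = v^{2} - 1 = -1 + v^{2}$)
$J{\left(\left(-5 + 1\right) \left(-4\right),0 \right)} G{\left(H{\left(6 \right)} \right)} = \left(0 + \left(\left(-5 + 1\right) \left(-4\right)\right)^{2}\right) \left(-1 + 12^{2}\right) = \left(0 + \left(\left(-4\right) \left(-4\right)\right)^{2}\right) \left(-1 + 144\right) = \left(0 + 16^{2}\right) 143 = \left(0 + 256\right) 143 = 256 \cdot 143 = 36608$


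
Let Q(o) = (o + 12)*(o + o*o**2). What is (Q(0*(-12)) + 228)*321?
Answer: 73188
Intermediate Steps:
Q(o) = (12 + o)*(o + o**3)
(Q(0*(-12)) + 228)*321 = ((0*(-12))*(12 + 0*(-12) + (0*(-12))**3 + 12*(0*(-12))**2) + 228)*321 = (0*(12 + 0 + 0**3 + 12*0**2) + 228)*321 = (0*(12 + 0 + 0 + 12*0) + 228)*321 = (0*(12 + 0 + 0 + 0) + 228)*321 = (0*12 + 228)*321 = (0 + 228)*321 = 228*321 = 73188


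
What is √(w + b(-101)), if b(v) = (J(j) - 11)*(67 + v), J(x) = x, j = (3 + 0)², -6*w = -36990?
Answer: √6233 ≈ 78.949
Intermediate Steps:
w = 6165 (w = -⅙*(-36990) = 6165)
j = 9 (j = 3² = 9)
b(v) = -134 - 2*v (b(v) = (9 - 11)*(67 + v) = -2*(67 + v) = -134 - 2*v)
√(w + b(-101)) = √(6165 + (-134 - 2*(-101))) = √(6165 + (-134 + 202)) = √(6165 + 68) = √6233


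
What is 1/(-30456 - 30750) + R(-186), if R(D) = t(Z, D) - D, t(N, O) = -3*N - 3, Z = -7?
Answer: 12486023/61206 ≈ 204.00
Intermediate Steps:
t(N, O) = -3 - 3*N
R(D) = 18 - D (R(D) = (-3 - 3*(-7)) - D = (-3 + 21) - D = 18 - D)
1/(-30456 - 30750) + R(-186) = 1/(-30456 - 30750) + (18 - 1*(-186)) = 1/(-61206) + (18 + 186) = -1/61206 + 204 = 12486023/61206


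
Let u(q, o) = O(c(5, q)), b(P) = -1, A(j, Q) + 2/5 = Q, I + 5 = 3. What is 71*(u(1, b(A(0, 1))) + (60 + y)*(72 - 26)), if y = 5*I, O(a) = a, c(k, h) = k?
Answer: 163655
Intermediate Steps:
I = -2 (I = -5 + 3 = -2)
A(j, Q) = -⅖ + Q
y = -10 (y = 5*(-2) = -10)
u(q, o) = 5
71*(u(1, b(A(0, 1))) + (60 + y)*(72 - 26)) = 71*(5 + (60 - 10)*(72 - 26)) = 71*(5 + 50*46) = 71*(5 + 2300) = 71*2305 = 163655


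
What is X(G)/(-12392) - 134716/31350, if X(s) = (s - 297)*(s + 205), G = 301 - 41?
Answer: -565011961/194244600 ≈ -2.9088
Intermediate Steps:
G = 260
X(s) = (-297 + s)*(205 + s)
X(G)/(-12392) - 134716/31350 = (-60885 + 260² - 92*260)/(-12392) - 134716/31350 = (-60885 + 67600 - 23920)*(-1/12392) - 134716*1/31350 = -17205*(-1/12392) - 67358/15675 = 17205/12392 - 67358/15675 = -565011961/194244600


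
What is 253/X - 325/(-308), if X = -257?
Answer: 5601/79156 ≈ 0.070759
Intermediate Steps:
253/X - 325/(-308) = 253/(-257) - 325/(-308) = 253*(-1/257) - 325*(-1/308) = -253/257 + 325/308 = 5601/79156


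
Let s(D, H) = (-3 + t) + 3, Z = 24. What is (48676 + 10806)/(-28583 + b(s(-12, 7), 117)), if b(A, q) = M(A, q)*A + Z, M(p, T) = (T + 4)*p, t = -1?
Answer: -29741/14219 ≈ -2.0916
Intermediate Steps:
M(p, T) = p*(4 + T) (M(p, T) = (4 + T)*p = p*(4 + T))
s(D, H) = -1 (s(D, H) = (-3 - 1) + 3 = -4 + 3 = -1)
b(A, q) = 24 + A²*(4 + q) (b(A, q) = (A*(4 + q))*A + 24 = A²*(4 + q) + 24 = 24 + A²*(4 + q))
(48676 + 10806)/(-28583 + b(s(-12, 7), 117)) = (48676 + 10806)/(-28583 + (24 + (-1)²*(4 + 117))) = 59482/(-28583 + (24 + 1*121)) = 59482/(-28583 + (24 + 121)) = 59482/(-28583 + 145) = 59482/(-28438) = 59482*(-1/28438) = -29741/14219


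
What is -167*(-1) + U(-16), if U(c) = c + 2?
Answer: 153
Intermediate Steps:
U(c) = 2 + c
-167*(-1) + U(-16) = -167*(-1) + (2 - 16) = 167 - 14 = 153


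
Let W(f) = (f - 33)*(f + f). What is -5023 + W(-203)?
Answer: 90793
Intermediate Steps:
W(f) = 2*f*(-33 + f) (W(f) = (-33 + f)*(2*f) = 2*f*(-33 + f))
-5023 + W(-203) = -5023 + 2*(-203)*(-33 - 203) = -5023 + 2*(-203)*(-236) = -5023 + 95816 = 90793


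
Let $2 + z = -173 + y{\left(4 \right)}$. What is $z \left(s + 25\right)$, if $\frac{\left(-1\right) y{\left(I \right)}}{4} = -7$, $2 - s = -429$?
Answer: $-67032$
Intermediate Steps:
$s = 431$ ($s = 2 - -429 = 2 + 429 = 431$)
$y{\left(I \right)} = 28$ ($y{\left(I \right)} = \left(-4\right) \left(-7\right) = 28$)
$z = -147$ ($z = -2 + \left(-173 + 28\right) = -2 - 145 = -147$)
$z \left(s + 25\right) = - 147 \left(431 + 25\right) = \left(-147\right) 456 = -67032$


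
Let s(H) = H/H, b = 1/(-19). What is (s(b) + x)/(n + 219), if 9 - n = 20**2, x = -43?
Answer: 21/86 ≈ 0.24419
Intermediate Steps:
b = -1/19 ≈ -0.052632
s(H) = 1
n = -391 (n = 9 - 1*20**2 = 9 - 1*400 = 9 - 400 = -391)
(s(b) + x)/(n + 219) = (1 - 43)/(-391 + 219) = -42/(-172) = -42*(-1/172) = 21/86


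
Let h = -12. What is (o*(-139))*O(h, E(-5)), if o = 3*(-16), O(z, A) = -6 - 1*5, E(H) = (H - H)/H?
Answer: -73392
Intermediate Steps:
E(H) = 0 (E(H) = 0/H = 0)
O(z, A) = -11 (O(z, A) = -6 - 5 = -11)
o = -48
(o*(-139))*O(h, E(-5)) = -48*(-139)*(-11) = 6672*(-11) = -73392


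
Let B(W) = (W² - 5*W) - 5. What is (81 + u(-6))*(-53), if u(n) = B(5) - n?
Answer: -4346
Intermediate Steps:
B(W) = -5 + W² - 5*W
u(n) = -5 - n (u(n) = (-5 + 5² - 5*5) - n = (-5 + 25 - 25) - n = -5 - n)
(81 + u(-6))*(-53) = (81 + (-5 - 1*(-6)))*(-53) = (81 + (-5 + 6))*(-53) = (81 + 1)*(-53) = 82*(-53) = -4346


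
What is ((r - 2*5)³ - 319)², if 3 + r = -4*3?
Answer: 254211136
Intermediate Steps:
r = -15 (r = -3 - 4*3 = -3 - 12 = -15)
((r - 2*5)³ - 319)² = ((-15 - 2*5)³ - 319)² = ((-15 - 10)³ - 319)² = ((-25)³ - 319)² = (-15625 - 319)² = (-15944)² = 254211136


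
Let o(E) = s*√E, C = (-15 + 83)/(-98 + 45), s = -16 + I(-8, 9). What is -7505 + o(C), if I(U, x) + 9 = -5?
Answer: -7505 - 60*I*√901/53 ≈ -7505.0 - 33.981*I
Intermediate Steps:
I(U, x) = -14 (I(U, x) = -9 - 5 = -14)
s = -30 (s = -16 - 14 = -30)
C = -68/53 (C = 68/(-53) = 68*(-1/53) = -68/53 ≈ -1.2830)
o(E) = -30*√E
-7505 + o(C) = -7505 - 60*I*√901/53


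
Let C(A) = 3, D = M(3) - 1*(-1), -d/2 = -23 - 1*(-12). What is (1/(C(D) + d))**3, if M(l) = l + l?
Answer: 1/15625 ≈ 6.4000e-5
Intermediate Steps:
M(l) = 2*l
d = 22 (d = -2*(-23 - 1*(-12)) = -2*(-23 + 12) = -2*(-11) = 22)
D = 7 (D = 2*3 - 1*(-1) = 6 + 1 = 7)
(1/(C(D) + d))**3 = (1/(3 + 22))**3 = (1/25)**3 = 1/15625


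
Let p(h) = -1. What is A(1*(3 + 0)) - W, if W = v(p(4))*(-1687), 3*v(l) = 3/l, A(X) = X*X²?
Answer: -1660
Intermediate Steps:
A(X) = X³
v(l) = 1/l (v(l) = (3/l)/3 = 1/l)
W = 1687 (W = -1687/(-1) = -1*(-1687) = 1687)
A(1*(3 + 0)) - W = (1*(3 + 0))³ - 1*1687 = (1*3)³ - 1687 = 3³ - 1687 = 27 - 1687 = -1660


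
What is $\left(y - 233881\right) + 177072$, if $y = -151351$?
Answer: $-208160$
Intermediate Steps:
$\left(y - 233881\right) + 177072 = \left(-151351 - 233881\right) + 177072 = -385232 + 177072 = -208160$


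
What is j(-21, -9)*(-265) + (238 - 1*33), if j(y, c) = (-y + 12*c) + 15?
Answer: 19285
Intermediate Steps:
j(y, c) = 15 - y + 12*c
j(-21, -9)*(-265) + (238 - 1*33) = (15 - 1*(-21) + 12*(-9))*(-265) + (238 - 1*33) = (15 + 21 - 108)*(-265) + (238 - 33) = -72*(-265) + 205 = 19080 + 205 = 19285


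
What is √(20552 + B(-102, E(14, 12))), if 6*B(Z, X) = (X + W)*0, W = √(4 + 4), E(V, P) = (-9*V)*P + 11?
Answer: 2*√5138 ≈ 143.36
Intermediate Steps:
E(V, P) = 11 - 9*P*V (E(V, P) = -9*P*V + 11 = 11 - 9*P*V)
W = 2*√2 (W = √8 = 2*√2 ≈ 2.8284)
B(Z, X) = 0 (B(Z, X) = ((X + 2*√2)*0)/6 = (⅙)*0 = 0)
√(20552 + B(-102, E(14, 12))) = √(20552 + 0) = √20552 = 2*√5138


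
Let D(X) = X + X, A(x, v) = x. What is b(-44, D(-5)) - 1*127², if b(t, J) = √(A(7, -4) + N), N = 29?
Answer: -16123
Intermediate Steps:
D(X) = 2*X
b(t, J) = 6 (b(t, J) = √(7 + 29) = √36 = 6)
b(-44, D(-5)) - 1*127² = 6 - 1*127² = 6 - 1*16129 = 6 - 16129 = -16123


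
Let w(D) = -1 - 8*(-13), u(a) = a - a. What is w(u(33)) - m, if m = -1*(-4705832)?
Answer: -4705729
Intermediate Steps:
m = 4705832
u(a) = 0
w(D) = 103 (w(D) = -1 + 104 = 103)
w(u(33)) - m = 103 - 1*4705832 = 103 - 4705832 = -4705729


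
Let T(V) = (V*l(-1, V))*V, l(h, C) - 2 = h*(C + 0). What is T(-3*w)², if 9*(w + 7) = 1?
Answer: 46338589696/729 ≈ 6.3565e+7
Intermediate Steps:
w = -62/9 (w = -7 + (⅑)*1 = -7 + ⅑ = -62/9 ≈ -6.8889)
l(h, C) = 2 + C*h (l(h, C) = 2 + h*(C + 0) = 2 + h*C = 2 + C*h)
T(V) = V²*(2 - V) (T(V) = (V*(2 + V*(-1)))*V = (V*(2 - V))*V = V²*(2 - V))
T(-3*w)² = ((-3*(-62/9))²*(2 - (-3)*(-62)/9))² = ((62/3)²*(2 - 1*62/3))² = (3844*(2 - 62/3)/9)² = ((3844/9)*(-56/3))² = (-215264/27)² = 46338589696/729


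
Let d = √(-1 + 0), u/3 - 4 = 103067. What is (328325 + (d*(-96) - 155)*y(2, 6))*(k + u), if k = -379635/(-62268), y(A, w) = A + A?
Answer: 2103260361229965/20756 - 616142551008*I/5189 ≈ 1.0133e+11 - 1.1874e+8*I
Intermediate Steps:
u = 309213 (u = 12 + 3*103067 = 12 + 309201 = 309213)
d = I (d = √(-1) = I ≈ 1.0*I)
y(A, w) = 2*A
k = 126545/20756 (k = -379635*(-1/62268) = 126545/20756 ≈ 6.0968)
(328325 + (d*(-96) - 155)*y(2, 6))*(k + u) = (328325 + (I*(-96) - 155)*(2*2))*(126545/20756 + 309213) = (328325 + (-96*I - 155)*4)*(6418151573/20756) = (328325 + (-155 - 96*I)*4)*(6418151573/20756) = (328325 + (-620 - 384*I))*(6418151573/20756) = (327705 - 384*I)*(6418151573/20756) = 2103260361229965/20756 - 616142551008*I/5189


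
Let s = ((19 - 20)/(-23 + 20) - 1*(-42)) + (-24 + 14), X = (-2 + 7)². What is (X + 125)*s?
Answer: 4850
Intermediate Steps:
X = 25 (X = 5² = 25)
s = 97/3 (s = (-1/(-3) + 42) - 10 = (-1*(-⅓) + 42) - 10 = (⅓ + 42) - 10 = 127/3 - 10 = 97/3 ≈ 32.333)
(X + 125)*s = (25 + 125)*(97/3) = 150*(97/3) = 4850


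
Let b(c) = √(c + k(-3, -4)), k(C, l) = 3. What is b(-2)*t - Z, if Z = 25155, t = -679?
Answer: -25834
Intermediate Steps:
b(c) = √(3 + c) (b(c) = √(c + 3) = √(3 + c))
b(-2)*t - Z = √(3 - 2)*(-679) - 1*25155 = √1*(-679) - 25155 = 1*(-679) - 25155 = -679 - 25155 = -25834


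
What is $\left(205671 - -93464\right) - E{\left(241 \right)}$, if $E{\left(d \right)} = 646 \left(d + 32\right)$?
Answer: $122777$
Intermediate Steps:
$E{\left(d \right)} = 20672 + 646 d$ ($E{\left(d \right)} = 646 \left(32 + d\right) = 20672 + 646 d$)
$\left(205671 - -93464\right) - E{\left(241 \right)} = \left(205671 - -93464\right) - \left(20672 + 646 \cdot 241\right) = \left(205671 + 93464\right) - \left(20672 + 155686\right) = 299135 - 176358 = 122777$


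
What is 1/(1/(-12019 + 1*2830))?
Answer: -9189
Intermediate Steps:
1/(1/(-12019 + 1*2830)) = 1/(1/(-12019 + 2830)) = 1/(1/(-9189)) = 1/(-1/9189) = -9189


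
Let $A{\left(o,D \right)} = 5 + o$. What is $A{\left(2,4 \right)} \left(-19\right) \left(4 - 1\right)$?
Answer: $-399$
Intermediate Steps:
$A{\left(2,4 \right)} \left(-19\right) \left(4 - 1\right) = \left(5 + 2\right) \left(-19\right) \left(4 - 1\right) = 7 \left(-19\right) \left(4 - 1\right) = \left(-133\right) 3 = -399$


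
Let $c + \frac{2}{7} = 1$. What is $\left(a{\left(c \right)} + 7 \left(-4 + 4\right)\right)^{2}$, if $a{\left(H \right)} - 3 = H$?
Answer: $\frac{676}{49} \approx 13.796$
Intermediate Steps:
$c = \frac{5}{7}$ ($c = - \frac{2}{7} + 1 = \frac{5}{7} \approx 0.71429$)
$a{\left(H \right)} = 3 + H$
$\left(a{\left(c \right)} + 7 \left(-4 + 4\right)\right)^{2} = \left(\left(3 + \frac{5}{7}\right) + 7 \left(-4 + 4\right)\right)^{2} = \left(\frac{26}{7} + 7 \cdot 0\right)^{2} = \left(\frac{26}{7} + 0\right)^{2} = \left(\frac{26}{7}\right)^{2} = \frac{676}{49}$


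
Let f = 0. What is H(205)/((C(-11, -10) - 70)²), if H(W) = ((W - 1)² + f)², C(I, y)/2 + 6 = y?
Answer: 166464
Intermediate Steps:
C(I, y) = -12 + 2*y
H(W) = (-1 + W)⁴ (H(W) = ((W - 1)² + 0)² = ((-1 + W)² + 0)² = ((-1 + W)²)² = (-1 + W)⁴)
H(205)/((C(-11, -10) - 70)²) = (-1 + 205)⁴/(((-12 + 2*(-10)) - 70)²) = 204⁴/(((-12 - 20) - 70)²) = 1731891456/((-32 - 70)²) = 1731891456/((-102)²) = 1731891456/10404 = 1731891456*(1/10404) = 166464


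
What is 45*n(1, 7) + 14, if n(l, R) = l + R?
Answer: 374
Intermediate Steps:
n(l, R) = R + l
45*n(1, 7) + 14 = 45*(7 + 1) + 14 = 45*8 + 14 = 360 + 14 = 374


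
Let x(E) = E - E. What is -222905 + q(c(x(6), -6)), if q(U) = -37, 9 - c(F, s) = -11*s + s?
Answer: -222942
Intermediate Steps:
x(E) = 0
c(F, s) = 9 + 10*s (c(F, s) = 9 - (-11*s + s) = 9 - (-10)*s = 9 + 10*s)
-222905 + q(c(x(6), -6)) = -222905 - 37 = -222942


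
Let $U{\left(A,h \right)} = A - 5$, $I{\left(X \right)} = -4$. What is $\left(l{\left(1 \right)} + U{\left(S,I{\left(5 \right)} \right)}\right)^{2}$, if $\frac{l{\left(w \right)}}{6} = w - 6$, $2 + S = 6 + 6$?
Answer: $625$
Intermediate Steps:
$S = 10$ ($S = -2 + \left(6 + 6\right) = -2 + 12 = 10$)
$l{\left(w \right)} = -36 + 6 w$ ($l{\left(w \right)} = 6 \left(w - 6\right) = 6 \left(-6 + w\right) = -36 + 6 w$)
$U{\left(A,h \right)} = -5 + A$
$\left(l{\left(1 \right)} + U{\left(S,I{\left(5 \right)} \right)}\right)^{2} = \left(\left(-36 + 6 \cdot 1\right) + \left(-5 + 10\right)\right)^{2} = \left(\left(-36 + 6\right) + 5\right)^{2} = \left(-30 + 5\right)^{2} = \left(-25\right)^{2} = 625$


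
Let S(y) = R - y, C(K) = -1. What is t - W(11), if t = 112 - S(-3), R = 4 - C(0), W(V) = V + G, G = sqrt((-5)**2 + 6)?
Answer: 93 - sqrt(31) ≈ 87.432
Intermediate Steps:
G = sqrt(31) (G = sqrt(25 + 6) = sqrt(31) ≈ 5.5678)
W(V) = V + sqrt(31)
R = 5 (R = 4 - 1*(-1) = 4 + 1 = 5)
S(y) = 5 - y
t = 104 (t = 112 - (5 - 1*(-3)) = 112 - (5 + 3) = 112 - 1*8 = 112 - 8 = 104)
t - W(11) = 104 - (11 + sqrt(31)) = 104 + (-11 - sqrt(31)) = 93 - sqrt(31)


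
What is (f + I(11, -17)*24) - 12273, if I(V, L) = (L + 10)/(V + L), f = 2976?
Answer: -9269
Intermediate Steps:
I(V, L) = (10 + L)/(L + V)
(f + I(11, -17)*24) - 12273 = (2976 + ((10 - 17)/(-17 + 11))*24) - 12273 = (2976 + (-7/(-6))*24) - 12273 = (2976 - 1/6*(-7)*24) - 12273 = (2976 + (7/6)*24) - 12273 = (2976 + 28) - 12273 = 3004 - 12273 = -9269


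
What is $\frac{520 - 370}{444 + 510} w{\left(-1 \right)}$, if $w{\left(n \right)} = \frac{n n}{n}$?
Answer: $- \frac{25}{159} \approx -0.15723$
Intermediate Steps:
$w{\left(n \right)} = n$ ($w{\left(n \right)} = \frac{n^{2}}{n} = n$)
$\frac{520 - 370}{444 + 510} w{\left(-1 \right)} = \frac{520 - 370}{444 + 510} \left(-1\right) = \frac{150}{954} \left(-1\right) = 150 \cdot \frac{1}{954} \left(-1\right) = \frac{25}{159} \left(-1\right) = - \frac{25}{159}$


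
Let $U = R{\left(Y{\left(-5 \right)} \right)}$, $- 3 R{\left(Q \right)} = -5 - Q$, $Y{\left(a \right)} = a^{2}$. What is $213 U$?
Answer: $2130$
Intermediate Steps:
$R{\left(Q \right)} = \frac{5}{3} + \frac{Q}{3}$ ($R{\left(Q \right)} = - \frac{-5 - Q}{3} = \frac{5}{3} + \frac{Q}{3}$)
$U = 10$ ($U = \frac{5}{3} + \frac{\left(-5\right)^{2}}{3} = \frac{5}{3} + \frac{1}{3} \cdot 25 = \frac{5}{3} + \frac{25}{3} = 10$)
$213 U = 213 \cdot 10 = 2130$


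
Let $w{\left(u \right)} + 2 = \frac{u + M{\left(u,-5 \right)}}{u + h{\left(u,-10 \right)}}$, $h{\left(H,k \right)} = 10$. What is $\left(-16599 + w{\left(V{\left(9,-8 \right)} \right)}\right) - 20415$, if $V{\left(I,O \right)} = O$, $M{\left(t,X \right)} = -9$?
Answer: $- \frac{74049}{2} \approx -37025.0$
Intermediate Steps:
$w{\left(u \right)} = -2 + \frac{-9 + u}{10 + u}$ ($w{\left(u \right)} = -2 + \frac{u - 9}{u + 10} = -2 + \frac{-9 + u}{10 + u}$)
$\left(-16599 + w{\left(V{\left(9,-8 \right)} \right)}\right) - 20415 = \left(-16599 + \frac{-29 - -8}{10 - 8}\right) - 20415 = \left(-16599 + \frac{-29 + 8}{2}\right) - 20415 = \left(-16599 + \frac{1}{2} \left(-21\right)\right) - 20415 = \left(-16599 - \frac{21}{2}\right) - 20415 = - \frac{33219}{2} - 20415 = - \frac{74049}{2}$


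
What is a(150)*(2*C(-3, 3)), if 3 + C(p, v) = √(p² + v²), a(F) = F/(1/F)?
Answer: -135000 + 135000*√2 ≈ 55919.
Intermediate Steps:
a(F) = F² (a(F) = F*F = F²)
C(p, v) = -3 + √(p² + v²)
a(150)*(2*C(-3, 3)) = 150²*(2*(-3 + √((-3)² + 3²))) = 22500*(2*(-3 + √(9 + 9))) = 22500*(2*(-3 + √18)) = 22500*(2*(-3 + 3*√2)) = 22500*(-6 + 6*√2) = -135000 + 135000*√2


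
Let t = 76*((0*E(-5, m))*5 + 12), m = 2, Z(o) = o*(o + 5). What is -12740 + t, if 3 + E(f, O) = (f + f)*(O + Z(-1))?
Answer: -11828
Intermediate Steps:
Z(o) = o*(5 + o)
E(f, O) = -3 + 2*f*(-4 + O) (E(f, O) = -3 + (f + f)*(O - (5 - 1)) = -3 + (2*f)*(O - 1*4) = -3 + (2*f)*(O - 4) = -3 + (2*f)*(-4 + O) = -3 + 2*f*(-4 + O))
t = 912 (t = 76*((0*(-3 - 8*(-5) + 2*2*(-5)))*5 + 12) = 76*((0*(-3 + 40 - 20))*5 + 12) = 76*((0*17)*5 + 12) = 76*(0*5 + 12) = 76*(0 + 12) = 76*12 = 912)
-12740 + t = -12740 + 912 = -11828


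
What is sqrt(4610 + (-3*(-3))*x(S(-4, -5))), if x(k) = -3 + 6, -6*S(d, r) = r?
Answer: sqrt(4637) ≈ 68.095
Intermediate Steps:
S(d, r) = -r/6
x(k) = 3
sqrt(4610 + (-3*(-3))*x(S(-4, -5))) = sqrt(4610 - 3*(-3)*3) = sqrt(4610 + 9*3) = sqrt(4610 + 27) = sqrt(4637)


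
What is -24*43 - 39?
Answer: -1071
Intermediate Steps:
-24*43 - 39 = -1032 - 39 = -1071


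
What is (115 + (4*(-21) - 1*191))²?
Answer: 25600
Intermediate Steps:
(115 + (4*(-21) - 1*191))² = (115 + (-84 - 191))² = (115 - 275)² = (-160)² = 25600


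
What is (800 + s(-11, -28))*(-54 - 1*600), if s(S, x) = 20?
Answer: -536280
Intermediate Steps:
(800 + s(-11, -28))*(-54 - 1*600) = (800 + 20)*(-54 - 1*600) = 820*(-54 - 600) = 820*(-654) = -536280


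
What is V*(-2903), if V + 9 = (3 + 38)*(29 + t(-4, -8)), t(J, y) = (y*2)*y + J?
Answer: -18184392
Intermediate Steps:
t(J, y) = J + 2*y**2 (t(J, y) = (2*y)*y + J = 2*y**2 + J = J + 2*y**2)
V = 6264 (V = -9 + (3 + 38)*(29 + (-4 + 2*(-8)**2)) = -9 + 41*(29 + (-4 + 2*64)) = -9 + 41*(29 + (-4 + 128)) = -9 + 41*(29 + 124) = -9 + 41*153 = -9 + 6273 = 6264)
V*(-2903) = 6264*(-2903) = -18184392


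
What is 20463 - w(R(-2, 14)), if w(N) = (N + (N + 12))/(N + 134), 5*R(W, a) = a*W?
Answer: 6568621/321 ≈ 20463.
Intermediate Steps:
R(W, a) = W*a/5 (R(W, a) = (a*W)/5 = (W*a)/5 = W*a/5)
w(N) = (12 + 2*N)/(134 + N) (w(N) = (N + (12 + N))/(134 + N) = (12 + 2*N)/(134 + N))
20463 - w(R(-2, 14)) = 20463 - 2*(6 + (1/5)*(-2)*14)/(134 + (1/5)*(-2)*14) = 20463 - 2*(6 - 28/5)/(134 - 28/5) = 20463 - 2*2/(642/5*5) = 20463 - 2*5*2/(642*5) = 20463 - 1*2/321 = 20463 - 2/321 = 6568621/321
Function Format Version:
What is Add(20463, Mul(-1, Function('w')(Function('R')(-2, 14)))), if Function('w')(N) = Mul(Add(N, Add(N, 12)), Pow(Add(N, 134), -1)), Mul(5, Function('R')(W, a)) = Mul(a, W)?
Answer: Rational(6568621, 321) ≈ 20463.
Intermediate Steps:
Function('R')(W, a) = Mul(Rational(1, 5), W, a) (Function('R')(W, a) = Mul(Rational(1, 5), Mul(a, W)) = Mul(Rational(1, 5), Mul(W, a)) = Mul(Rational(1, 5), W, a))
Function('w')(N) = Mul(Pow(Add(134, N), -1), Add(12, Mul(2, N))) (Function('w')(N) = Mul(Add(N, Add(12, N)), Pow(Add(134, N), -1)) = Mul(Add(12, Mul(2, N)), Pow(Add(134, N), -1)) = Mul(Pow(Add(134, N), -1), Add(12, Mul(2, N))))
Add(20463, Mul(-1, Function('w')(Function('R')(-2, 14)))) = Add(20463, Mul(-1, Mul(2, Pow(Add(134, Mul(Rational(1, 5), -2, 14)), -1), Add(6, Mul(Rational(1, 5), -2, 14))))) = Add(20463, Mul(-1, Mul(2, Pow(Add(134, Rational(-28, 5)), -1), Add(6, Rational(-28, 5))))) = Add(20463, Mul(-1, Mul(2, Pow(Rational(642, 5), -1), Rational(2, 5)))) = Add(20463, Mul(-1, Mul(2, Rational(5, 642), Rational(2, 5)))) = Add(20463, Mul(-1, Rational(2, 321))) = Add(20463, Rational(-2, 321)) = Rational(6568621, 321)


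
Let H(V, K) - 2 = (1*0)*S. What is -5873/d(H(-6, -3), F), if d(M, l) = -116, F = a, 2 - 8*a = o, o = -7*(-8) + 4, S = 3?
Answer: 5873/116 ≈ 50.629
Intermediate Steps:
o = 60 (o = 56 + 4 = 60)
H(V, K) = 2 (H(V, K) = 2 + (1*0)*3 = 2 + 0*3 = 2 + 0 = 2)
a = -29/4 (a = ¼ - ⅛*60 = ¼ - 15/2 = -29/4 ≈ -7.2500)
F = -29/4 ≈ -7.2500
-5873/d(H(-6, -3), F) = -5873/(-116) = -5873*(-1/116) = 5873/116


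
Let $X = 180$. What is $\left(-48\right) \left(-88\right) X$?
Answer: $760320$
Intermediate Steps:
$\left(-48\right) \left(-88\right) X = \left(-48\right) \left(-88\right) 180 = 4224 \cdot 180 = 760320$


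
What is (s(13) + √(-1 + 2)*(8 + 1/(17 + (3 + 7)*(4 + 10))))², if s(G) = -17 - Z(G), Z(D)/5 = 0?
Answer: 1993744/24649 ≈ 80.885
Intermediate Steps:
Z(D) = 0 (Z(D) = 5*0 = 0)
s(G) = -17 (s(G) = -17 - 1*0 = -17 + 0 = -17)
(s(13) + √(-1 + 2)*(8 + 1/(17 + (3 + 7)*(4 + 10))))² = (-17 + √(-1 + 2)*(8 + 1/(17 + (3 + 7)*(4 + 10))))² = (-17 + √1*(8 + 1/(17 + 10*14)))² = (-17 + 1*(8 + 1/(17 + 140)))² = (-17 + 1*(8 + 1/157))² = (-17 + 1*(1257/157))² = (-17 + 1257/157)² = (-1412/157)² = 1993744/24649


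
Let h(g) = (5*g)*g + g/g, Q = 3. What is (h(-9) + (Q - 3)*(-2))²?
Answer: 164836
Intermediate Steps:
h(g) = 1 + 5*g² (h(g) = 5*g² + 1 = 1 + 5*g²)
(h(-9) + (Q - 3)*(-2))² = ((1 + 5*(-9)²) + (3 - 3)*(-2))² = ((1 + 5*81) + 0*(-2))² = ((1 + 405) + 0)² = (406 + 0)² = 406² = 164836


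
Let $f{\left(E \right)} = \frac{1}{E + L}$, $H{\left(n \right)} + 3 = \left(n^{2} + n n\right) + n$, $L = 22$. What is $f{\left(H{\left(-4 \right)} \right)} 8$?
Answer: $\frac{8}{47} \approx 0.17021$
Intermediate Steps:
$H{\left(n \right)} = -3 + n + 2 n^{2}$ ($H{\left(n \right)} = -3 + \left(\left(n^{2} + n n\right) + n\right) = -3 + \left(\left(n^{2} + n^{2}\right) + n\right) = -3 + \left(2 n^{2} + n\right) = -3 + \left(n + 2 n^{2}\right) = -3 + n + 2 n^{2}$)
$f{\left(E \right)} = \frac{1}{22 + E}$ ($f{\left(E \right)} = \frac{1}{E + 22} = \frac{1}{22 + E}$)
$f{\left(H{\left(-4 \right)} \right)} 8 = \frac{1}{22 - \left(7 - 32\right)} 8 = \frac{1}{22 - -25} \cdot 8 = \frac{1}{22 + 25} \cdot 8 = \frac{1}{47} \cdot 8 = \frac{8}{47}$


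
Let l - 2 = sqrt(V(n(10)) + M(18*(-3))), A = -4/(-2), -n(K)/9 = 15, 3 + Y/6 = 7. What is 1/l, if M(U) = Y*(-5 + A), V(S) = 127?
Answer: -2/51 + sqrt(55)/51 ≈ 0.10620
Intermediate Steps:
Y = 24 (Y = -18 + 6*7 = -18 + 42 = 24)
n(K) = -135 (n(K) = -9*15 = -135)
A = 2 (A = -4*(-1/2) = 2)
M(U) = -72 (M(U) = 24*(-5 + 2) = 24*(-3) = -72)
l = 2 + sqrt(55) (l = 2 + sqrt(127 - 72) = 2 + sqrt(55) ≈ 9.4162)
1/l = 1/(2 + sqrt(55))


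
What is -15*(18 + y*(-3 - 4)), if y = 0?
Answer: -270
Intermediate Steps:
-15*(18 + y*(-3 - 4)) = -15*(18 + 0*(-3 - 4)) = -15*(18 + 0*(-7)) = -15*(18 + 0) = -15*18 = -270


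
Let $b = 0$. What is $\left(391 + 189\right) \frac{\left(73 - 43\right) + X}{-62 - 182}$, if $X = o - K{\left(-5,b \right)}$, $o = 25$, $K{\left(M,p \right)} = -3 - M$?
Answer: $- \frac{7685}{61} \approx -125.98$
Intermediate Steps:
$X = 23$ ($X = 25 - \left(-3 - -5\right) = 25 - \left(-3 + 5\right) = 25 - 2 = 23$)
$\left(391 + 189\right) \frac{\left(73 - 43\right) + X}{-62 - 182} = \left(391 + 189\right) \frac{\left(73 - 43\right) + 23}{-62 - 182} = 580 \frac{30 + 23}{-244} = 580 \cdot 53 \left(- \frac{1}{244}\right) = 580 \left(- \frac{53}{244}\right) = - \frac{7685}{61}$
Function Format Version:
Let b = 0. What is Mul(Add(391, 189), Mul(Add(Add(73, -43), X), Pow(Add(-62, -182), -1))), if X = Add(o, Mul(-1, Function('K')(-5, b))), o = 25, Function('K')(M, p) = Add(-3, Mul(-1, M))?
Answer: Rational(-7685, 61) ≈ -125.98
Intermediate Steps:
X = 23 (X = Add(25, Mul(-1, Add(-3, Mul(-1, -5)))) = Add(25, Mul(-1, Add(-3, 5))) = Add(25, Mul(-1, 2)) = Add(25, -2) = 23)
Mul(Add(391, 189), Mul(Add(Add(73, -43), X), Pow(Add(-62, -182), -1))) = Mul(Add(391, 189), Mul(Add(Add(73, -43), 23), Pow(Add(-62, -182), -1))) = Mul(580, Mul(Add(30, 23), Pow(-244, -1))) = Mul(580, Mul(53, Rational(-1, 244))) = Mul(580, Rational(-53, 244)) = Rational(-7685, 61)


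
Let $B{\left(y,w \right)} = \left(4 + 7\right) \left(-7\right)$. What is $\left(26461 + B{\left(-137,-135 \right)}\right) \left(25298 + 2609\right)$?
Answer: $736298288$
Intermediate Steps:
$B{\left(y,w \right)} = -77$ ($B{\left(y,w \right)} = 11 \left(-7\right) = -77$)
$\left(26461 + B{\left(-137,-135 \right)}\right) \left(25298 + 2609\right) = \left(26461 - 77\right) \left(25298 + 2609\right) = 26384 \cdot 27907 = 736298288$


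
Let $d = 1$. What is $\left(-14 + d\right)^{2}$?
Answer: $169$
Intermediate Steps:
$\left(-14 + d\right)^{2} = \left(-14 + 1\right)^{2} = \left(-13\right)^{2} = 169$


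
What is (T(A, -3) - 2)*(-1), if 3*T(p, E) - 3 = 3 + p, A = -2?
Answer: 2/3 ≈ 0.66667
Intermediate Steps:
T(p, E) = 2 + p/3 (T(p, E) = 1 + (3 + p)/3 = 1 + (1 + p/3) = 2 + p/3)
(T(A, -3) - 2)*(-1) = ((2 + (1/3)*(-2)) - 2)*(-1) = ((2 - 2/3) - 2)*(-1) = (4/3 - 2)*(-1) = -2/3*(-1) = 2/3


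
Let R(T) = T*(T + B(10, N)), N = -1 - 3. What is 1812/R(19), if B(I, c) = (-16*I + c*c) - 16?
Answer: -604/893 ≈ -0.67637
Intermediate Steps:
N = -4
B(I, c) = -16 + c² - 16*I (B(I, c) = (-16*I + c²) - 16 = (c² - 16*I) - 16 = -16 + c² - 16*I)
R(T) = T*(-160 + T) (R(T) = T*(T + (-16 + (-4)² - 16*10)) = T*(T + (-16 + 16 - 160)) = T*(T - 160) = T*(-160 + T))
1812/R(19) = 1812/((19*(-160 + 19))) = 1812/((19*(-141))) = 1812/(-2679) = 1812*(-1/2679) = -604/893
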